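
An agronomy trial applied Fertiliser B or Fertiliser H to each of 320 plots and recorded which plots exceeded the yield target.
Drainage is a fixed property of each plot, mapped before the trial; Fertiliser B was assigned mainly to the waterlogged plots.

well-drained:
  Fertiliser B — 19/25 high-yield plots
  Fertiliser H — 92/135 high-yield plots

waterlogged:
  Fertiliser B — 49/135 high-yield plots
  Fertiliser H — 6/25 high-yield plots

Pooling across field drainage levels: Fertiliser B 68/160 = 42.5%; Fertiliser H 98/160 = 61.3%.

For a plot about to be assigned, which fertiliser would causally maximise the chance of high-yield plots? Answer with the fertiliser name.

The field drainage-specific comparison favours Fertiliser B throughout, but the pooled figures favour Fertiliser H. The question is whether to condition on field drainage.
Field drainage differs across fertilisers for reasons unrelated to any effect of the fertiliser itself, and it separately predicts the outcome — a classic confounder. We must compare within field drainage levels.
Within each level — well-drained: 76.0% vs 68.1%; waterlogged: 36.3% vs 24.0% — Fertiliser B is higher every time.

Fertiliser B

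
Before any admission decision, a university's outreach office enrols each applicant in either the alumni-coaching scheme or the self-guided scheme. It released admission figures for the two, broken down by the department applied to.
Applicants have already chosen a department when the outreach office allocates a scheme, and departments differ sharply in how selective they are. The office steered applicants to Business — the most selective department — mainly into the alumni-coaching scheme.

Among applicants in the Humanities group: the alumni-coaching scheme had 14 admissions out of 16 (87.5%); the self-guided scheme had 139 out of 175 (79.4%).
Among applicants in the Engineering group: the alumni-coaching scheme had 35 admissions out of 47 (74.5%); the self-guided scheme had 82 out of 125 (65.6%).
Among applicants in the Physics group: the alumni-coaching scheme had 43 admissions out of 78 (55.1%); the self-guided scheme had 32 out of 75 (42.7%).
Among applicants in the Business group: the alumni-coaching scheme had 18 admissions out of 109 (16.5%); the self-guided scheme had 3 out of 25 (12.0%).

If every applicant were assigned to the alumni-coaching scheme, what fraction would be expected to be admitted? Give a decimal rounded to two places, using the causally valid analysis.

Department differs across outreach schemes for reasons unrelated to any effect of the outreach scheme itself, and it separately predicts the outcome — a classic confounder. We must compare within department levels.
Standardising the alumni-coaching scheme to the population department mix: 0.294·14/16 + 0.265·35/47 + 0.235·43/78 + 0.206·18/109 = 0.618.

0.62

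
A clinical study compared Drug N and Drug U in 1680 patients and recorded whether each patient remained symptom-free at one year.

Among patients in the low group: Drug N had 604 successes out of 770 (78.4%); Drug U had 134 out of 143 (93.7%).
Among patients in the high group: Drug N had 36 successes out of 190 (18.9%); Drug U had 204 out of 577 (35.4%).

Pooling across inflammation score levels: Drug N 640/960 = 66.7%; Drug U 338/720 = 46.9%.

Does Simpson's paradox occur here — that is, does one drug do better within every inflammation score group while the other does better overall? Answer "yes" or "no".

yes

Within each inflammation score level (low 78.4% vs 93.7%; high 18.9% vs 35.4%), Drug U has the higher rate every time. Pooled: 66.7% vs 46.9% — Drug N has the higher rate overall. The two comparisons disagree.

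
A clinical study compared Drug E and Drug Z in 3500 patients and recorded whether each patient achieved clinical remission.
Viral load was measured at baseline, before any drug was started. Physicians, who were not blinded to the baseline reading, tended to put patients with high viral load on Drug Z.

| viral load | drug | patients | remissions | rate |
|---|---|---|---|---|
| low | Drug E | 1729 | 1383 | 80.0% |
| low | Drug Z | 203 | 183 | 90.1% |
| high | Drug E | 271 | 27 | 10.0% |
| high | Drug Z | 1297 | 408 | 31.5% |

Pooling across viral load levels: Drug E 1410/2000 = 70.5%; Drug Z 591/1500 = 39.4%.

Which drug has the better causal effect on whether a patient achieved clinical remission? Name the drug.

Drug Z

Within every viral load level Drug Z has the higher rate, yet pooled Drug E does — Simpson's reversal.
Nothing the drug does changes viral load; the imbalance is an allocation artefact. With viral load also predicting the outcome, the pooled figure is confounded, and the within-stratum comparison is the causal one.
Within each level — low: 80.0% vs 90.1%; high: 10.0% vs 31.5% — Drug Z is higher every time.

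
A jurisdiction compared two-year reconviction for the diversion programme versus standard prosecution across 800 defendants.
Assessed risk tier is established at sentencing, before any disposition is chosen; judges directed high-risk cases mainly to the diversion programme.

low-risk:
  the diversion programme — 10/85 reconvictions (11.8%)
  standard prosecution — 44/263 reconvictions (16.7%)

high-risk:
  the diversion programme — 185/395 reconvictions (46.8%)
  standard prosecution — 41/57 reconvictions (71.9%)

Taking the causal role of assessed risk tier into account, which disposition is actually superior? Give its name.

the diversion programme

Assessed risk tier differs across dispositions for reasons unrelated to any effect of the disposition itself, and it separately predicts the outcome — a classic confounder. We must compare within assessed risk tier levels.
Within each level — low-risk: 11.8% vs 16.7%; high-risk: 46.8% vs 71.9% — the diversion programme is lower every time.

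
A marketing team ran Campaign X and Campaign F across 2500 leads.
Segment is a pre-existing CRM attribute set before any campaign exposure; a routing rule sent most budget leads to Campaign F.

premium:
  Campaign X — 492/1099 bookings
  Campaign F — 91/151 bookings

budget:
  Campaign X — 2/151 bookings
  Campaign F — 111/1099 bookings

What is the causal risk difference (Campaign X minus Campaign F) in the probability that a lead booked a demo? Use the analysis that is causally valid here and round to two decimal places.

Within every customer segment level Campaign F has the higher rate, yet pooled Campaign X does — Simpson's reversal.
The imbalance in customer segment arose from how leads were allocated, not from anything the campaign did; and customer segment independently affects the outcome. The pooled gap is confounded — condition on customer segment.
Adjusting over the population distribution of customer segment: 0.500·(0.448−0.603) + 0.500·(0.013−0.101) = -0.121.

-0.12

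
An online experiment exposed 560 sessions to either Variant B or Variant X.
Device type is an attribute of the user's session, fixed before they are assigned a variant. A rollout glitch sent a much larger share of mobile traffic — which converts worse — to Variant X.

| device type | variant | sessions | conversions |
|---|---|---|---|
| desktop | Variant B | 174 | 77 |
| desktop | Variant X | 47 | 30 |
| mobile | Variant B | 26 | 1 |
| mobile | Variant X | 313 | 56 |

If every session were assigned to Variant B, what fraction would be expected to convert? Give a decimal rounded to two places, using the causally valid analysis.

The stratified and pooled comparisons disagree (Variant X wins within each device type; Variant B wins overall), so the answer turns on the causal role of device type.
The imbalance in device type arose from how sessions were allocated, not from anything the variant did; and device type independently affects the outcome. The pooled gap is confounded — condition on device type.
Standardising Variant B to the population device type mix: 0.395·77/174 + 0.605·1/26 = 0.198.

0.20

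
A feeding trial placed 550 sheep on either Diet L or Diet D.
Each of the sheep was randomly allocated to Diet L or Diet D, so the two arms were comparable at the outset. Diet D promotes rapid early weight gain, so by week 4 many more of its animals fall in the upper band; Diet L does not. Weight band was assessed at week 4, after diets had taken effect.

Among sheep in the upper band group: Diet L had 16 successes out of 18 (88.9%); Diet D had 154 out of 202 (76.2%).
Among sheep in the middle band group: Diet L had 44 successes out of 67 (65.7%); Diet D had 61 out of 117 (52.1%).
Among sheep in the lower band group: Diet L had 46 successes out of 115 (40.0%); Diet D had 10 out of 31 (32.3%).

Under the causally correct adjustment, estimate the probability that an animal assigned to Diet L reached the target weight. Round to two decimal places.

Diet L is higher inside every week-4 weight band stratum but Diet D is higher in aggregate. Whether to stratify depends on how week-4 weight band relates to the diet.
Stratifying would compare diets among sheep the diets themselves sorted into week-4 weight band groups — a form of selection on an intermediate. The unconditioned pooled rates give the total causal effect.
So P(outcome | do(Diet L)) is just the pooled rate for Diet L: 106/200 = 0.530.

0.53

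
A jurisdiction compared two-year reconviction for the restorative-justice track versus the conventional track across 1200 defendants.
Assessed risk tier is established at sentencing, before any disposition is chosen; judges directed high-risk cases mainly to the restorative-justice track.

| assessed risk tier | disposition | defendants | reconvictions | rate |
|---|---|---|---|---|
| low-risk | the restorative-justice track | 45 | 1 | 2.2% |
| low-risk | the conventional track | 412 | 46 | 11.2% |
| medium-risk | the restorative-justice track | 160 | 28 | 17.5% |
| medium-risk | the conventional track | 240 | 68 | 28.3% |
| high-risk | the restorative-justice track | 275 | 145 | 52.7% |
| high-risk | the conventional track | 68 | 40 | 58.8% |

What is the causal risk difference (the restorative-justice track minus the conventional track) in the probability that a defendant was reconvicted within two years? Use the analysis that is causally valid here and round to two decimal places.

-0.09

Assessed risk tier differs across dispositions for reasons unrelated to any effect of the disposition itself, and it separately predicts the outcome — a classic confounder. We must compare within assessed risk tier levels.
Adjusting over the population distribution of assessed risk tier: 0.381·(0.022−0.112) + 0.333·(0.175−0.283) + 0.286·(0.527−0.588) = -0.088.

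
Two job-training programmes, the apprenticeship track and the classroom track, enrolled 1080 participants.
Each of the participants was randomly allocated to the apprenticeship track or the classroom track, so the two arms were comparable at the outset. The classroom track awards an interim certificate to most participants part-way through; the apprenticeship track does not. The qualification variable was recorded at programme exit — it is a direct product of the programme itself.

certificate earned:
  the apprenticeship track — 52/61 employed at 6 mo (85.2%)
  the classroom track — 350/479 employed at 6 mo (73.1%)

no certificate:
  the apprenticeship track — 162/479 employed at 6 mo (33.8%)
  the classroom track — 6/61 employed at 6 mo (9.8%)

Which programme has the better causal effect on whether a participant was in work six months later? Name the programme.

The stratified and pooled comparisons disagree (the apprenticeship track wins within each qualification attained during the programme; the classroom track wins overall), so the answer turns on the causal role of qualification attained during the programme.
Qualification attained during the programme here is a post-treatment variable shaped by the programme; conditioning on it would introduce bias rather than remove it. The overall comparison is the causal one.
Pooled: the apprenticeship track 39.6% vs the classroom track 65.9%; the classroom track is higher overall.

the classroom track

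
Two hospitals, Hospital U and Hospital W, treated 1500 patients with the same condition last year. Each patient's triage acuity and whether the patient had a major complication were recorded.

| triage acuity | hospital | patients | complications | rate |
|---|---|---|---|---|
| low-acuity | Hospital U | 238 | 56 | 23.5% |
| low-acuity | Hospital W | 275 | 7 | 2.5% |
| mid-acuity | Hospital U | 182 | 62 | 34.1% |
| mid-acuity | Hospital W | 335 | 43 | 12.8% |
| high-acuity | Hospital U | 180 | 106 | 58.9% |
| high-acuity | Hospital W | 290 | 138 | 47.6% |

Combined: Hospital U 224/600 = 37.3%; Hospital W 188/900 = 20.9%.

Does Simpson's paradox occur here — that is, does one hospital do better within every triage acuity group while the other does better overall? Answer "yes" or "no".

Within each triage acuity level (low-acuity 23.5% vs 2.5%; mid-acuity 34.1% vs 12.8%; high-acuity 58.9% vs 47.6%), Hospital W has the lower rate every time. Pooled: 37.3% vs 20.9% — Hospital W has the lower rate overall. They agree.

no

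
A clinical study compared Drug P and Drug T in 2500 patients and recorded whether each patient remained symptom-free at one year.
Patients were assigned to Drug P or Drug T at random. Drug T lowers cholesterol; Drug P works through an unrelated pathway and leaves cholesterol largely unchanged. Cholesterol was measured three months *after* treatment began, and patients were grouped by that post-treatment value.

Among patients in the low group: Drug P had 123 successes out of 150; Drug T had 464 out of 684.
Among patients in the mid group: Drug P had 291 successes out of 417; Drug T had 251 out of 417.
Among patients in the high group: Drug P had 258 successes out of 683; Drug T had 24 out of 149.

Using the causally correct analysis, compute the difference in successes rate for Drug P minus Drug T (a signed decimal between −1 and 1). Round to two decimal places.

-0.05

The cholesterol-specific comparison favours Drug P throughout, but the pooled figures favour Drug T. The question is whether to condition on cholesterol.
Cholesterol lies on the pathway drug → cholesterol → outcome, so adjusting for it blocks the indirect effect. For the total causal effect of drug, use the unadjusted pooled rates.
The causal difference is the pooled difference: 0.538 − 0.591 = -0.054.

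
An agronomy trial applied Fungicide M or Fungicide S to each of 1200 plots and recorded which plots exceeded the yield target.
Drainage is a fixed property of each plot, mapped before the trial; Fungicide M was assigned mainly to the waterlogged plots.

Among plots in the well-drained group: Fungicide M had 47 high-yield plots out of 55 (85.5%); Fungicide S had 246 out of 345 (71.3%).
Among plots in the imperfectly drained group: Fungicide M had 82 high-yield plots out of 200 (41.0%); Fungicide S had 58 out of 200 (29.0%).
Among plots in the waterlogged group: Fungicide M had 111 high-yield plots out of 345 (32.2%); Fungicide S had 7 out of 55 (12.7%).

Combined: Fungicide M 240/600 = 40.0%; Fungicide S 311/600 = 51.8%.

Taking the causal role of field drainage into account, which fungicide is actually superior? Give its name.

Fungicide M

The field drainage-specific comparison favours Fungicide M throughout, but the pooled figures favour Fungicide S. The question is whether to condition on field drainage.
Field drainage satisfies the back-door criterion: it is not a descendant of the fungicide, and it blocks the spurious path from fungicide to outcome. Adjusting for it (i.e., using the within-field drainage rates) gives the causal effect.
Within each level — well-drained: 85.5% vs 71.3%; imperfectly drained: 41.0% vs 29.0%; waterlogged: 32.2% vs 12.7% — Fungicide M is higher every time.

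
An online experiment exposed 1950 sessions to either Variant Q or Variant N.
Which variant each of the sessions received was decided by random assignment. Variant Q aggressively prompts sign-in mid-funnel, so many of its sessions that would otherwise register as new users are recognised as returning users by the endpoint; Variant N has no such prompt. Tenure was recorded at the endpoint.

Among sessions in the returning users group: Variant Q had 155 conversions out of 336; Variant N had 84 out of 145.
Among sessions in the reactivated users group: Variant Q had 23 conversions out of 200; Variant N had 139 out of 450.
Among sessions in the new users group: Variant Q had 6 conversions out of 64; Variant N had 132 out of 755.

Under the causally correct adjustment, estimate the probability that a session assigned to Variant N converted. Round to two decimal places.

0.26

The user tenure-specific comparison favours Variant N throughout, but the pooled figures favour Variant Q. The question is whether to condition on user tenure.
User tenure is recorded after the variant and is itself shifted by it — it sits on the causal path from variant to outcome. Conditioning on a mediator would strip out part of the effect we want; the pooled comparison gives the total causal effect.
So P(outcome | do(Variant N)) is just the pooled rate for Variant N: 355/1350 = 0.263.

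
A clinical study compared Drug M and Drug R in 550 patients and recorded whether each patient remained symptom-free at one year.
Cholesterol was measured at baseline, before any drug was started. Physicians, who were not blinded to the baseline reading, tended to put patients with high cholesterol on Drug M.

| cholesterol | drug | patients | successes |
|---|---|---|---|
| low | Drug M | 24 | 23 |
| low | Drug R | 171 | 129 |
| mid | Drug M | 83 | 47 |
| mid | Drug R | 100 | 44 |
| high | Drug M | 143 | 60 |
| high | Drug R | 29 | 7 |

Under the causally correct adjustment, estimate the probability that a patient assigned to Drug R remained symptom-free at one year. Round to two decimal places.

0.49

The cholesterol-specific comparison favours Drug M throughout, but the pooled figures favour Drug R. The question is whether to condition on cholesterol.
Since cholesterol is a pre-existing factor (not a product of the drug) and it affects the outcome on its own, it is a confounder. The stratified rates, not the pooled rate, identify the causal effect.
Standardising Drug R to the population cholesterol mix: 0.355·129/171 + 0.333·44/100 + 0.313·7/29 = 0.489.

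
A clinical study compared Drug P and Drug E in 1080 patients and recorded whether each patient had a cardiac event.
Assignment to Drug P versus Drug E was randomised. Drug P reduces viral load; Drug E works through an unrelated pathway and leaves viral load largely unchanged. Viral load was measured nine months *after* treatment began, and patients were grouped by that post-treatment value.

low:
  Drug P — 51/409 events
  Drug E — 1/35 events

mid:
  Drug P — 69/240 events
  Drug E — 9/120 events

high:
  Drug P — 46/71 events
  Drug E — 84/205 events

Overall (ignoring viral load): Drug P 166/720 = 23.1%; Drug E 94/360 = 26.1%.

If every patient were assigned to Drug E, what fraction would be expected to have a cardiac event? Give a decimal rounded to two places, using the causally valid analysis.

Because the drug influences viral load, viral load is a post-treatment mediator, not a confounder. Stratifying on it would bias the estimate; the causal effect is the crude pooled difference.
So P(outcome | do(Drug E)) is just the pooled rate for Drug E: 94/360 = 0.261.

0.26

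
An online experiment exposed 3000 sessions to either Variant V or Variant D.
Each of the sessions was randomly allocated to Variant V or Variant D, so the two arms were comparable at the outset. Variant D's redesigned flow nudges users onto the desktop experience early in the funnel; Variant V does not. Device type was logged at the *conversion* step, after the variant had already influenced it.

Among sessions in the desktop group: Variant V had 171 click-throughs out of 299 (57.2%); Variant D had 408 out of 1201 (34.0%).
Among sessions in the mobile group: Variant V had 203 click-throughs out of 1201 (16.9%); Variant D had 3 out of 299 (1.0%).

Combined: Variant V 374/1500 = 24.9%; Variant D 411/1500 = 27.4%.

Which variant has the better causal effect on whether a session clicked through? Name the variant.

The device type-specific comparison favours Variant V throughout, but the pooled figures favour Variant D. The question is whether to condition on device type.
Device type lies on the pathway variant → device type → outcome, so adjusting for it blocks the indirect effect. For the total causal effect of variant, use the unadjusted pooled rates.
Pooled: Variant V 24.9% vs Variant D 27.4%; Variant D is higher overall.

Variant D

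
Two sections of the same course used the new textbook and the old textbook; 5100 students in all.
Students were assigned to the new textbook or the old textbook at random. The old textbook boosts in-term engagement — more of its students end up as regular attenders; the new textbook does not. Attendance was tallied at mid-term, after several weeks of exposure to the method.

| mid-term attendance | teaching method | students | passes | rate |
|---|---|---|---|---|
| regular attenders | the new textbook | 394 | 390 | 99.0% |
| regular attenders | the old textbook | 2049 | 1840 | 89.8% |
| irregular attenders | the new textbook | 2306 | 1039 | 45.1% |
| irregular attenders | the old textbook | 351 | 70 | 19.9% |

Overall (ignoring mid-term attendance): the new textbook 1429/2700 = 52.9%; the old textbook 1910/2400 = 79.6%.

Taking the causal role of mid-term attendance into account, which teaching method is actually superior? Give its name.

the old textbook

Mid-term attendance here is a post-treatment variable shaped by the teaching method; conditioning on it would introduce bias rather than remove it. The overall comparison is the causal one.
Pooled: the new textbook 52.9% vs the old textbook 79.6%; the old textbook is higher overall.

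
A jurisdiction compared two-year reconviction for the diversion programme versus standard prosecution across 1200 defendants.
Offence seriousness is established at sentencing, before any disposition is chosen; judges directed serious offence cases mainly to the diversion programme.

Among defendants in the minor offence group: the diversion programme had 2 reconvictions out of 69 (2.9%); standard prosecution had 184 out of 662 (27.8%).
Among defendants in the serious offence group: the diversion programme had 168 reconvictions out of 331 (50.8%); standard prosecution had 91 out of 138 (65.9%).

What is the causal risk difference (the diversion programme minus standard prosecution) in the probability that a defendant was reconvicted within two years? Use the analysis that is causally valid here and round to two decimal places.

The offence seriousness-specific comparison favours the diversion programme throughout, but the pooled figures favour standard prosecution. The question is whether to condition on offence seriousness.
The imbalance in offence seriousness arose from how defendants were allocated, not from anything the disposition did; and offence seriousness independently affects the outcome. The pooled gap is confounded — condition on offence seriousness.
Adjusting over the population distribution of offence seriousness: 0.609·(0.029−0.278) + 0.391·(0.508−0.659) = -0.211.

-0.21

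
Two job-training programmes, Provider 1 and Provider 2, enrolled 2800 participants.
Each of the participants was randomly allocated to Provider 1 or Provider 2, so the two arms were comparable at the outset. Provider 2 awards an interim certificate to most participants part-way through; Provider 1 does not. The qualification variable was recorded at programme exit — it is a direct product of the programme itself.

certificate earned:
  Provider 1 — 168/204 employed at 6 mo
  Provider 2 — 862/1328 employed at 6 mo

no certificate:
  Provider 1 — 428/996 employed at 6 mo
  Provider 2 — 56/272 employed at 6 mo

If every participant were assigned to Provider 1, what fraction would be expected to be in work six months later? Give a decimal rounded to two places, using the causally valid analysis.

Qualification attained during the programme is recorded after the programme and is itself shifted by it — it sits on the causal path from programme to outcome. Conditioning on a mediator would strip out part of the effect we want; the pooled comparison gives the total causal effect.
So P(outcome | do(Provider 1)) is just the pooled rate for Provider 1: 596/1200 = 0.497.

0.50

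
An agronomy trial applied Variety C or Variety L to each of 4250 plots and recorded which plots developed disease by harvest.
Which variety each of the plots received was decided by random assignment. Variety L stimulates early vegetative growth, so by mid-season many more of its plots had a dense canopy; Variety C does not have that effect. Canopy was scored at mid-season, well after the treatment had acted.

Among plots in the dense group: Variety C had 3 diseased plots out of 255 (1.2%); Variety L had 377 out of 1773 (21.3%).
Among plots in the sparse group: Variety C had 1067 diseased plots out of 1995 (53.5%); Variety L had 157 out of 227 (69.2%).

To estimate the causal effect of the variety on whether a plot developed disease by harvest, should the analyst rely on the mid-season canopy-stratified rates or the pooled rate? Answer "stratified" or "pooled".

The stratified and pooled comparisons disagree (Variety C wins within each mid-season canopy; Variety L wins overall), so the answer turns on the causal role of mid-season canopy.
The distribution of mid-season canopy is itself part of what the variety does — it is an intermediate outcome. Holding it fixed would remove that part of the effect; the total effect is the pooled difference.
Pooled: Variety C 47.6% vs Variety L 26.7%; Variety L is lower overall.

pooled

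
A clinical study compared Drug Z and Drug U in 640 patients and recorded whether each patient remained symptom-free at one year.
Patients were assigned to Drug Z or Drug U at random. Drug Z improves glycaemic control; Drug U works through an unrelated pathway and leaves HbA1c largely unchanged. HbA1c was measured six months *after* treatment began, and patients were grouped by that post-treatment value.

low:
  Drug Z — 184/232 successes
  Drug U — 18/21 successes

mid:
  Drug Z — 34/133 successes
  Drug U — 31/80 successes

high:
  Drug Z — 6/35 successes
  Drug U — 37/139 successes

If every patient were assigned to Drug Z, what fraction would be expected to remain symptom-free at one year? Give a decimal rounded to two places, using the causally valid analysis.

Drug U is higher inside every HbA1c stratum but Drug Z is higher in aggregate. Whether to stratify depends on how HbA1c relates to the drug.
Stratifying would compare drugs among patients the drugs themselves sorted into HbA1c groups — a form of selection on an intermediate. The unconditioned pooled rates give the total causal effect.
So P(outcome | do(Drug Z)) is just the pooled rate for Drug Z: 224/400 = 0.560.

0.56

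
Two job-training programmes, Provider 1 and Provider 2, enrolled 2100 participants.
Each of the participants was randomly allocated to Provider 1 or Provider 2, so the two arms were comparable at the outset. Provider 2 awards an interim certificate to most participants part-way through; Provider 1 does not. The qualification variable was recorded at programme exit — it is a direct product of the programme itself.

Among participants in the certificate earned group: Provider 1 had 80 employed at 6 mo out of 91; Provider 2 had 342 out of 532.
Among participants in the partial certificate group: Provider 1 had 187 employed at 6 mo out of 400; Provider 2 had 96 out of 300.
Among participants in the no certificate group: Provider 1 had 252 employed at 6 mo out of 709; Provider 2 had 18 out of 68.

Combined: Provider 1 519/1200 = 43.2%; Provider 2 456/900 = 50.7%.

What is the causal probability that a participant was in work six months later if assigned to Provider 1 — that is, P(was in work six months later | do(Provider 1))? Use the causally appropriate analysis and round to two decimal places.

0.43

The qualification attained during the programme-specific comparison favours Provider 1 throughout, but the pooled figures favour Provider 2. The question is whether to condition on qualification attained during the programme.
Qualification attained during the programme lies on the pathway programme → qualification attained during the programme → outcome, so adjusting for it blocks the indirect effect. For the total causal effect of programme, use the unadjusted pooled rates.
So P(outcome | do(Provider 1)) is just the pooled rate for Provider 1: 519/1200 = 0.432.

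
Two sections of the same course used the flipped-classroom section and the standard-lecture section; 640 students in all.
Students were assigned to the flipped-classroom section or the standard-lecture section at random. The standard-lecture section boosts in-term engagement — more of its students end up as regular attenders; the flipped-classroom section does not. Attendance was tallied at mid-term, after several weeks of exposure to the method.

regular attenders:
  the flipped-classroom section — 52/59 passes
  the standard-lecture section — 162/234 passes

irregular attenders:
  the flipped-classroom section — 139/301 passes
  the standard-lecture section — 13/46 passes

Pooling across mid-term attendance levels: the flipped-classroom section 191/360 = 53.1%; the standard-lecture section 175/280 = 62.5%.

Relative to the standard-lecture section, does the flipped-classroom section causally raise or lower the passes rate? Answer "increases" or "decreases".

decreases

Mid-term attendance is downstream of the teaching method. One should not condition on a consequence of treatment, so the overall rates are the right comparison.
Pooled: the flipped-classroom section 53.1% vs the standard-lecture section 62.5%; the standard-lecture section is higher overall.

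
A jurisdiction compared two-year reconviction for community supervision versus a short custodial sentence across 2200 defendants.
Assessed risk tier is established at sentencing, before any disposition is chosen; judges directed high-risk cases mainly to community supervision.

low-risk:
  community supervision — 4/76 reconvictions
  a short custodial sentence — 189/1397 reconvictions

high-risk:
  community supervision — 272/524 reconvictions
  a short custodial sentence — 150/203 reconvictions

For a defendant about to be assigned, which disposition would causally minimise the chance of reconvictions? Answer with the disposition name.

Since assessed risk tier is a pre-existing factor (not a product of the disposition) and it affects the outcome on its own, it is a confounder. The stratified rates, not the pooled rate, identify the causal effect.
Within each level — low-risk: 5.3% vs 13.5%; high-risk: 51.9% vs 73.9% — community supervision is lower every time.

community supervision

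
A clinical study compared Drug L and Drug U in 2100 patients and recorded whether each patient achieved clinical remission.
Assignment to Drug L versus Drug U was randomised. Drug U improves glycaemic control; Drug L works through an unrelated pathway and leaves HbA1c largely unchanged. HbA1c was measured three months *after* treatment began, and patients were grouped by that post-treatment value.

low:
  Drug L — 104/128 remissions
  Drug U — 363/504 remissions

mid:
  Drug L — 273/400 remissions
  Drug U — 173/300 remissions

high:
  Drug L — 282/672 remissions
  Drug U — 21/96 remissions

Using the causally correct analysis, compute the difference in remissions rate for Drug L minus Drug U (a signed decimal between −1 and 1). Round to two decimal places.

-0.07

HbA1c is downstream of the drug. One should not condition on a consequence of treatment, so the overall rates are the right comparison.
The causal difference is the pooled difference: 0.549 − 0.619 = -0.070.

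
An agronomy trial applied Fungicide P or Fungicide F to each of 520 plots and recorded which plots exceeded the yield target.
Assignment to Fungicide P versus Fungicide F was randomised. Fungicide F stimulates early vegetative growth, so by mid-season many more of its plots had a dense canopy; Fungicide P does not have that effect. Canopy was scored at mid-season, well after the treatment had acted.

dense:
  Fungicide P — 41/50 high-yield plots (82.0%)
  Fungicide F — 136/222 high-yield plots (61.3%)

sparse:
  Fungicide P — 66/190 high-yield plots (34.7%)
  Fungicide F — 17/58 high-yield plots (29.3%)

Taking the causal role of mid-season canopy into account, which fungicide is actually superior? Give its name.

The mid-season canopy-specific comparison favours Fungicide P throughout, but the pooled figures favour Fungicide F. The question is whether to condition on mid-season canopy.
Because the fungicide influences mid-season canopy, mid-season canopy is a post-treatment mediator, not a confounder. Stratifying on it would bias the estimate; the causal effect is the crude pooled difference.
Pooled: Fungicide P 44.6% vs Fungicide F 54.6%; Fungicide F is higher overall.

Fungicide F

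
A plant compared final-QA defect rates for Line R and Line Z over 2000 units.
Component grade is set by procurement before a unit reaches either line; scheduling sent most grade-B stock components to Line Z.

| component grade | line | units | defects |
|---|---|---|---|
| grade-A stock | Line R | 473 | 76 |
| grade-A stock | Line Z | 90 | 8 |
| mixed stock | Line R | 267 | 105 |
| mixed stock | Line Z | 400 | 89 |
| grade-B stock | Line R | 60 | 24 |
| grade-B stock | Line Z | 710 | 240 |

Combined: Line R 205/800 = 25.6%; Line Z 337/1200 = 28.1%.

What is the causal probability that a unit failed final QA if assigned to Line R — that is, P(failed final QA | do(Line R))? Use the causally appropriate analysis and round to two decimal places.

0.33

Here component grade is a common cause — it drives both which line a case falls under and the outcome. The crude comparison mixes populations; the stratum-specific rates are the causally relevant ones.
Standardising Line R to the population component grade mix: 0.281·76/473 + 0.334·105/267 + 0.385·24/60 = 0.330.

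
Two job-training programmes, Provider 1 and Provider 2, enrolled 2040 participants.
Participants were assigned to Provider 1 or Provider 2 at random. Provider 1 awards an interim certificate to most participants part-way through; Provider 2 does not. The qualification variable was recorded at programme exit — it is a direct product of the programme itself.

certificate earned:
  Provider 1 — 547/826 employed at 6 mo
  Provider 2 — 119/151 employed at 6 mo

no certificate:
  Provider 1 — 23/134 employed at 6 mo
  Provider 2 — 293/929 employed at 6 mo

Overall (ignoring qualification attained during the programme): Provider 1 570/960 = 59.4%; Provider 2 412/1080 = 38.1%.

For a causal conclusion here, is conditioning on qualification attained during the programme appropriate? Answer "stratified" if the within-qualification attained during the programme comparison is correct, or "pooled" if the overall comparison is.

The stratified and pooled comparisons disagree (Provider 2 wins within each qualification attained during the programme; Provider 1 wins overall), so the answer turns on the causal role of qualification attained during the programme.
Stratifying would compare programmes among participants the programmes themselves sorted into qualification attained during the programme groups — a form of selection on an intermediate. The unconditioned pooled rates give the total causal effect.
Pooled: Provider 1 59.4% vs Provider 2 38.1%; Provider 1 is higher overall.

pooled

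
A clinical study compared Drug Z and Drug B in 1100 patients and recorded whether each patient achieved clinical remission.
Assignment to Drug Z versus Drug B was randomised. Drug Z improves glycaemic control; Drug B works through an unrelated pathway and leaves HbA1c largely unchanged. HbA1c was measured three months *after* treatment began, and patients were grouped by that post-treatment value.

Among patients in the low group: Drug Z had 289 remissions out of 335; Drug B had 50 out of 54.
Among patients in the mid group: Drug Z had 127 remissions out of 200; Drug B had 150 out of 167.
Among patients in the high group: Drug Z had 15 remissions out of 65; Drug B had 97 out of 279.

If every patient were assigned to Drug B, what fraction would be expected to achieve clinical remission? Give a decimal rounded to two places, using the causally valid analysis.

HbA1c is downstream of the drug. One should not condition on a consequence of treatment, so the overall rates are the right comparison.
So P(outcome | do(Drug B)) is just the pooled rate for Drug B: 297/500 = 0.594.

0.59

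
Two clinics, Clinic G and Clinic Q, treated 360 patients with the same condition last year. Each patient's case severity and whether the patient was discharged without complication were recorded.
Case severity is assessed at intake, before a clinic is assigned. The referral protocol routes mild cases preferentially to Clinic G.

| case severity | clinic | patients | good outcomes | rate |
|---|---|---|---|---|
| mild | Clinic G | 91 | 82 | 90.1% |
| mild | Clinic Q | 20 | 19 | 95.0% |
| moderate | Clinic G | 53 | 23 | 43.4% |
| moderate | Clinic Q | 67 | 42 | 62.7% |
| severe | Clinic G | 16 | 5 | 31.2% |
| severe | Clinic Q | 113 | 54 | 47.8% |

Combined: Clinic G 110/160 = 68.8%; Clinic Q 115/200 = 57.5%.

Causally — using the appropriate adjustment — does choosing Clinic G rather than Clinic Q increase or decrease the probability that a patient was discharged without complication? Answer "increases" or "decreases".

decreases

Within every case severity level Clinic Q has the higher rate, yet pooled Clinic G does — Simpson's reversal.
Case severity satisfies the back-door criterion: it is not a descendant of the clinic, and it blocks the spurious path from clinic to outcome. Adjusting for it (i.e., using the within-case severity rates) gives the causal effect.
Within each level — mild: 90.1% vs 95.0%; moderate: 43.4% vs 62.7%; severe: 31.2% vs 47.8% — Clinic Q is higher every time.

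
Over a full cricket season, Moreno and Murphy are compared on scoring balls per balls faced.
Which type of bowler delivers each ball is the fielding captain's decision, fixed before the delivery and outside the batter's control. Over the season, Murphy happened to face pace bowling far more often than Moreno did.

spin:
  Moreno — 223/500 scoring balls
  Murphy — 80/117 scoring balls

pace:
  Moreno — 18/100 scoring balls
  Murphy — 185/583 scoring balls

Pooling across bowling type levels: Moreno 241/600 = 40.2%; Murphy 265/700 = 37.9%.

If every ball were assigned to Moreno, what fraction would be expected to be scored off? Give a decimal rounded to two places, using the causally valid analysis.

The imbalance in bowling type arose from how balls faced were allocated, not from anything the player did; and bowling type independently affects the outcome. The pooled gap is confounded — condition on bowling type.
Standardising Moreno to the population bowling type mix: 0.475·223/500 + 0.525·18/100 = 0.306.

0.31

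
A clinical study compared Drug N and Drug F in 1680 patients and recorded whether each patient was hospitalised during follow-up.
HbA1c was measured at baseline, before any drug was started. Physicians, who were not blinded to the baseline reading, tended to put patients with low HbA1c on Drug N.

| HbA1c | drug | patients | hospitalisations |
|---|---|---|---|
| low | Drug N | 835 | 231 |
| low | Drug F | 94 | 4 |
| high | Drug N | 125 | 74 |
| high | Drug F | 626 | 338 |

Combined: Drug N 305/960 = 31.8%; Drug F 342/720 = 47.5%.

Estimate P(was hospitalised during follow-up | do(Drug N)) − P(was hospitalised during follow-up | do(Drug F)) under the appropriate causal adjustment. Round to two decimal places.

The HbA1c-specific comparison favours Drug F throughout, but the pooled figures favour Drug N. The question is whether to condition on HbA1c.
HbA1c differs across drugs for reasons unrelated to any effect of the drug itself, and it separately predicts the outcome — a classic confounder. We must compare within HbA1c levels.
Adjusting over the population distribution of HbA1c: 0.553·(0.277−0.043) + 0.447·(0.592−0.540) = +0.153.

+0.15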